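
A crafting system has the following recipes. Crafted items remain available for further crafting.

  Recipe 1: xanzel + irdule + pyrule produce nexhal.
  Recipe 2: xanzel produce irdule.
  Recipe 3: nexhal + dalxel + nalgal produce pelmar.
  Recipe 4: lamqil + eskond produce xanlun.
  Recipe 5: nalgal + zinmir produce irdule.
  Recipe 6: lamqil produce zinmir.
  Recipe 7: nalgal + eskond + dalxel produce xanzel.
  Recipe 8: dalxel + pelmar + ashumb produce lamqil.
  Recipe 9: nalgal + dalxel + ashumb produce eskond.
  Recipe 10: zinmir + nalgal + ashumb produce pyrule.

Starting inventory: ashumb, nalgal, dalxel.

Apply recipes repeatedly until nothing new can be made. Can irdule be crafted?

nalgal + dalxel + ashumb → eskond (Recipe 9).
Using Recipe 7, nalgal, eskond, and dalxel make xanzel.
xanzel → irdule (Recipe 2).

Yes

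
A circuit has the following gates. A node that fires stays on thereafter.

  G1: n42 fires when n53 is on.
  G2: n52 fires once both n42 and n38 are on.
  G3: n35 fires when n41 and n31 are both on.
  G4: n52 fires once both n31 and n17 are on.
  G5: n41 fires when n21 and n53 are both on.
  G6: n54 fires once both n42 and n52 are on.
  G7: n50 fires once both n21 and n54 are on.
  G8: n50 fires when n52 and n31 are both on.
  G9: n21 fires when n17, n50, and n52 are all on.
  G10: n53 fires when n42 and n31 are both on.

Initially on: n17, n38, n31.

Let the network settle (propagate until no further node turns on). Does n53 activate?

n53 would need n42 and n31 (G10), but n42 never turns on.

No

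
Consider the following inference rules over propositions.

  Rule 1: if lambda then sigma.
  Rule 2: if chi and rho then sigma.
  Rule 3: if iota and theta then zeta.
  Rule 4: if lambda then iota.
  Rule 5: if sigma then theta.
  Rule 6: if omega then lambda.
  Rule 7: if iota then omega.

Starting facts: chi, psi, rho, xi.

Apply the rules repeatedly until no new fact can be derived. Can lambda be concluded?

No

lambda would need omega (Rule 6), but omega is never established.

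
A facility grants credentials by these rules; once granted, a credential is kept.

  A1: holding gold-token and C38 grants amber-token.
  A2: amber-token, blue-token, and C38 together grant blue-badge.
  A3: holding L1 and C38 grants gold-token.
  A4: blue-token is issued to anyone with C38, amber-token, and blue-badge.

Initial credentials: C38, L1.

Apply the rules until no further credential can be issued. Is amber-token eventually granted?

Yes

Holding L1 and C38 grants gold-token (A3).
Holding gold-token and C38 grants amber-token (A1).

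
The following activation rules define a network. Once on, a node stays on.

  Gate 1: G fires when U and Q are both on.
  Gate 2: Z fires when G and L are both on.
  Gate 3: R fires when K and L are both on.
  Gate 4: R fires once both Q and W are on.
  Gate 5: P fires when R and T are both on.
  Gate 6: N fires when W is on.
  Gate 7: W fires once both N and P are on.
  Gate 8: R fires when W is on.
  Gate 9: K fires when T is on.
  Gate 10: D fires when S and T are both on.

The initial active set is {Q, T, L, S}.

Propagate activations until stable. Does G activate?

G would need U and Q (Gate 1), but U never turns on.

No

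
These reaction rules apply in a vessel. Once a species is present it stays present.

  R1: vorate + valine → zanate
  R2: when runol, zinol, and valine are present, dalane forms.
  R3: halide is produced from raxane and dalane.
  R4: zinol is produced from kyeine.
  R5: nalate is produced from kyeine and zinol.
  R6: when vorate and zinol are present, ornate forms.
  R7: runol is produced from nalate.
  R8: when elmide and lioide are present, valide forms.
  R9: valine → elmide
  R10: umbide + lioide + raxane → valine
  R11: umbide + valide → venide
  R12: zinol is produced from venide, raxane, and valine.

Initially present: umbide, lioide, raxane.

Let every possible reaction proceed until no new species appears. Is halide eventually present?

halide would need raxane and dalane (R3), but dalane never forms.

No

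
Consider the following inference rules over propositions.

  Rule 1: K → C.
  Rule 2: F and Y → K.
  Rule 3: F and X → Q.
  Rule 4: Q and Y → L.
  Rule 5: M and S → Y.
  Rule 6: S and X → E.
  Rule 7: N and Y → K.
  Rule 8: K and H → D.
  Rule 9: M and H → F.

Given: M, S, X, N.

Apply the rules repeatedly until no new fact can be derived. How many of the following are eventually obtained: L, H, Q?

L would need Q and Y (Rule 4), but Q is never established.
No rule produces H, and it is not given.
Q would need F and X (Rule 3), but F is never established.
None of the 3 are reached.

0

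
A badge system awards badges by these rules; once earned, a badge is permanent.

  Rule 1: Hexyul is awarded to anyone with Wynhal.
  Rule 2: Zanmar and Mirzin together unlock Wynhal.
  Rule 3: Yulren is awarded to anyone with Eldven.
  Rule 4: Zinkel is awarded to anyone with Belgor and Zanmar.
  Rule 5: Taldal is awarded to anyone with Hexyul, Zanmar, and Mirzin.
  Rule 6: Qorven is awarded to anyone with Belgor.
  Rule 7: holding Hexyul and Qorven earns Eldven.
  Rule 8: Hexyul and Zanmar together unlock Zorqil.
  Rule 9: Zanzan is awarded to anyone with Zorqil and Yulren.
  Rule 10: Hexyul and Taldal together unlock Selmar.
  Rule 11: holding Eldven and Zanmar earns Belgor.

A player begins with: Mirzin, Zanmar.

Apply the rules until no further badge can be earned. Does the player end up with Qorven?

Qorven would need Belgor (Rule 6), but Belgor is never earned.

No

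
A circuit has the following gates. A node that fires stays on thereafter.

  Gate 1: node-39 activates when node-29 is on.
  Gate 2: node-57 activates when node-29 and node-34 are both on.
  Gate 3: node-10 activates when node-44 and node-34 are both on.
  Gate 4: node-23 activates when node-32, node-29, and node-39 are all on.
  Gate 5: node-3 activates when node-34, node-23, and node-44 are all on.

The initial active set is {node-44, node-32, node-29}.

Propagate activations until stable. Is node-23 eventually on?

node-29 is on, so node-39 activates (Gate 1).
Gate 4: node-32, node-29, and node-39 on → node-23 on.

Yes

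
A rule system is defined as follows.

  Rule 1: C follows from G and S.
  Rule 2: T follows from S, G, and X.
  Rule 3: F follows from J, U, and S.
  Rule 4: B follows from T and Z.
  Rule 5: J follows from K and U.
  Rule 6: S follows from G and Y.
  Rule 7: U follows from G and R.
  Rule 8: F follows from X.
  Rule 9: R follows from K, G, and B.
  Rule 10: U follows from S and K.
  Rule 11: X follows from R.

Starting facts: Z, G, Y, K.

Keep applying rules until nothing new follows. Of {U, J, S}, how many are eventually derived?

3

G and Y hold, so S follows (Rule 6).
From S and K, Rule 10 gives U.
K and U hold, so J follows (Rule 5).
U: reached.
J: reached.
S: reached.
All 3 are reached.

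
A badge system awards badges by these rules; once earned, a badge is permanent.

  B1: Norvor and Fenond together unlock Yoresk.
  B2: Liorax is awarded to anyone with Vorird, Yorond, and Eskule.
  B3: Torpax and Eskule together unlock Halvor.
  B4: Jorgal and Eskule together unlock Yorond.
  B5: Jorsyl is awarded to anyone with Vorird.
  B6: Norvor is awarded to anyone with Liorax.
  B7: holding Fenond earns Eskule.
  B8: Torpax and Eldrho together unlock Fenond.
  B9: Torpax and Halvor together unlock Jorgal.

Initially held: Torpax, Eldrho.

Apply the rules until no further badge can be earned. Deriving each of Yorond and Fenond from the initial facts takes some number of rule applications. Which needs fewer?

Fenond: With Torpax and Eldrho, Fenond is earned (B8). [1 rule application]
Yorond: With Torpax and Eldrho, Fenond is earned (B8). With Fenond, Eskule is earned (B7). With Torpax and Eskule, Halvor is earned (B3). With Torpax and Halvor, Jorgal is earned (B9). With Jorgal and Eskule, Yorond is earned (B4). [5 rule applications]
Fenond needs fewer.

Fenond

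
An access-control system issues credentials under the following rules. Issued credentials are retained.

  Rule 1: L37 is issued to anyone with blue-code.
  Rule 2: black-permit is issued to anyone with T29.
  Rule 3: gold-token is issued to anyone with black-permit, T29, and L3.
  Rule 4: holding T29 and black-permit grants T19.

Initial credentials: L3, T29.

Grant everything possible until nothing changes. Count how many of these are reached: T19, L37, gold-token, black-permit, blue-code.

3

Holding T29 grants black-permit (Rule 2).
Holding black-permit, T29, and L3 grants gold-token (Rule 3).
Holding T29 and black-permit grants T19 (Rule 4).
T19: reached.
L37 would need blue-code (Rule 1), but blue-code is never granted.
gold-token: reached.
black-permit: reached.
No rule produces blue-code, and it is not given.
Reached: T19, gold-token, and black-permit — 3 of the 5.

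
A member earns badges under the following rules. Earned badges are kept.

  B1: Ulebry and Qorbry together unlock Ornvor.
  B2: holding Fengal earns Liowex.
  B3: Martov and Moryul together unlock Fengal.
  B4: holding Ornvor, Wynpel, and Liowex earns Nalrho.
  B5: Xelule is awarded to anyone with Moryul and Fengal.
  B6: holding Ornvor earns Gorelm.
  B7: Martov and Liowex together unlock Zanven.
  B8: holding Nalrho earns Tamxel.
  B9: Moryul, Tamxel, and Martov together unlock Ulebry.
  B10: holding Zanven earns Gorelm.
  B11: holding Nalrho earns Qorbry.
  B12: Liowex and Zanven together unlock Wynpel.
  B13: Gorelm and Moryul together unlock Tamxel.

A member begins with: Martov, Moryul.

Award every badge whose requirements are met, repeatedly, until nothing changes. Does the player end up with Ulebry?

Yes

With Martov and Moryul, Fengal is earned (B3).
With Fengal, Liowex is earned (B2).
With Martov and Liowex, Zanven is earned (B7).
With Zanven, Gorelm is earned (B10).
With Gorelm and Moryul, Tamxel is earned (B13).
With Moryul, Tamxel, and Martov, Ulebry is earned (B9).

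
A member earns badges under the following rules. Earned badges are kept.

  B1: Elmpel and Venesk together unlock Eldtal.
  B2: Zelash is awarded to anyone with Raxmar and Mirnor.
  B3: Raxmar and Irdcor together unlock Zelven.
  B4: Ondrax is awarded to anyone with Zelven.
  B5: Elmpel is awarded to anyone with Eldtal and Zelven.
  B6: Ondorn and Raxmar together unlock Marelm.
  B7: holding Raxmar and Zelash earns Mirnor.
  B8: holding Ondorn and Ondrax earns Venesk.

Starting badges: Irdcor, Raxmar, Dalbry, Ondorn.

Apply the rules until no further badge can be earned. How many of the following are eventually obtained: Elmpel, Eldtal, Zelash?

Elmpel would need Eldtal and Zelven (B5), but Eldtal is never earned.
Eldtal would need Elmpel and Venesk (B1), but Elmpel is never earned.
Zelash would need Raxmar and Mirnor (B2), but Mirnor is never earned.
None of the 3 are reached.

0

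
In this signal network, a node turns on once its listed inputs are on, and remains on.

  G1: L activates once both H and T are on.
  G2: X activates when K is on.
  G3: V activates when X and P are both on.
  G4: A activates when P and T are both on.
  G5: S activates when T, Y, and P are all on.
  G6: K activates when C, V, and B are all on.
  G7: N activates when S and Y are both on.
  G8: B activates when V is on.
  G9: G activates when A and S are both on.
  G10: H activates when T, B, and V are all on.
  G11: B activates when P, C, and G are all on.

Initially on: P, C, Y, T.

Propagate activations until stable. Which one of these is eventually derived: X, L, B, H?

B

T, Y, and P are on, so S activates (G5).
P and T are on, so A activates (G4).
A and S are on, so G activates (G9).
G11: P, C, and G on → B on.
L would need H and T (G1), but H never turns on. H would need T, B, and V (G10), but V never turns on. X would need K (G2), but K never turns on.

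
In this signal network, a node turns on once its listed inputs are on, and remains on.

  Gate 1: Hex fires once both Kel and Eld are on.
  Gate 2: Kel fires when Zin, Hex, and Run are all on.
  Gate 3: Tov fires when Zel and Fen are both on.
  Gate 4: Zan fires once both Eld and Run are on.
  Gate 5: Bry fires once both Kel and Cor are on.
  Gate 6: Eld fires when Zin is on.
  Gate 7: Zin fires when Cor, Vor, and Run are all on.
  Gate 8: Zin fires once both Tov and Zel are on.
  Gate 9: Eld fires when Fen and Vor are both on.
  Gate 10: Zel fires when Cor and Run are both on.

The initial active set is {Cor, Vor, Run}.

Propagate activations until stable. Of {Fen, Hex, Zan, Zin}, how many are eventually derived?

Gate 7: Cor, Vor, and Run on → Zin on.
Zin is on, so Eld fires (Gate 6).
Eld and Run are on, so Zan fires (Gate 4).
No rule produces Fen, and it is not given.
Hex would need Kel and Eld (Gate 1), but Kel never turns on.
Zan: reached.
Zin: reached.
Reached: Zan and Zin — 2 of the 4.

2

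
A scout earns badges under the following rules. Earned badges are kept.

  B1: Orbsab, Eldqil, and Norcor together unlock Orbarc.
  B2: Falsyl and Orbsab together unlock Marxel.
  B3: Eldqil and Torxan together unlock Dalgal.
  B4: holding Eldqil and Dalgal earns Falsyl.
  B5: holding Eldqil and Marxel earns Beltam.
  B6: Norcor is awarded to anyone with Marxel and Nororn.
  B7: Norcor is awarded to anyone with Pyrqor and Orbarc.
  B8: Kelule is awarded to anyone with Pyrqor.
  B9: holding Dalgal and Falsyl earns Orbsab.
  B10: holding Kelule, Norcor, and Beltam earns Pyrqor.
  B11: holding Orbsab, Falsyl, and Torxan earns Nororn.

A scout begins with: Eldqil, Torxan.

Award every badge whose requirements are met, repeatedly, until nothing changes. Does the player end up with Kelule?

No

Kelule would need Pyrqor (B8), but Pyrqor is never earned.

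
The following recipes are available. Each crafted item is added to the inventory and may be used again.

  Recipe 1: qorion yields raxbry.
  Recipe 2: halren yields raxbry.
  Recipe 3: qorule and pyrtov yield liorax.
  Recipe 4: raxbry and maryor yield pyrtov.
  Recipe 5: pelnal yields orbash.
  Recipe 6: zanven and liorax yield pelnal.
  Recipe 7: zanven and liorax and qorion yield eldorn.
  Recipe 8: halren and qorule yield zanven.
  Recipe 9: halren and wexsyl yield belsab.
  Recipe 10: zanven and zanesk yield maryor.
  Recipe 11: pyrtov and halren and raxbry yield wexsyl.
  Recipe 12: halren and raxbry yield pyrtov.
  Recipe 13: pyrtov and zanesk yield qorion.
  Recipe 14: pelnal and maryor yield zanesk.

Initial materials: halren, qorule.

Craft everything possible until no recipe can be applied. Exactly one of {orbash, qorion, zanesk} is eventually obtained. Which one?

orbash

halren and qorule → zanven (Recipe 8).
halren → raxbry (Recipe 2).
Using Recipe 12, halren and raxbry make pyrtov.
qorule and pyrtov → liorax (Recipe 3).
Using Recipe 6, zanven and liorax make pelnal.
pelnal → orbash (Recipe 5).
qorion would need pyrtov and zanesk (Recipe 13), but zanesk is never obtained. zanesk would need pelnal and maryor (Recipe 14), but maryor is never obtained.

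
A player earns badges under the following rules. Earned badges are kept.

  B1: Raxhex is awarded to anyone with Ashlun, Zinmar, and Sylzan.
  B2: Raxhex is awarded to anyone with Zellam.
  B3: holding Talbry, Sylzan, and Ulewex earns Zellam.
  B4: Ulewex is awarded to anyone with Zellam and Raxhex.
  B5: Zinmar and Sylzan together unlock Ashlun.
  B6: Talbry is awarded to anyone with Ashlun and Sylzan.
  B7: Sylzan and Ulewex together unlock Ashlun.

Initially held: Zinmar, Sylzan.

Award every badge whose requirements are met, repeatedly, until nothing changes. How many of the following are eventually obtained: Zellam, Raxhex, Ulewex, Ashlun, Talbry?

With Zinmar and Sylzan, Ashlun is earned (B5).
With Ashlun, Zinmar, and Sylzan, Raxhex is earned (B1).
With Ashlun and Sylzan, Talbry is earned (B6).
Zellam would need Talbry, Sylzan, and Ulewex (B3), but Ulewex is never earned.
Raxhex: reached.
Ulewex would need Zellam and Raxhex (B4), but Zellam is never earned.
Ashlun: reached.
Talbry: reached.
Reached: Raxhex, Ashlun, and Talbry — 3 of the 5.

3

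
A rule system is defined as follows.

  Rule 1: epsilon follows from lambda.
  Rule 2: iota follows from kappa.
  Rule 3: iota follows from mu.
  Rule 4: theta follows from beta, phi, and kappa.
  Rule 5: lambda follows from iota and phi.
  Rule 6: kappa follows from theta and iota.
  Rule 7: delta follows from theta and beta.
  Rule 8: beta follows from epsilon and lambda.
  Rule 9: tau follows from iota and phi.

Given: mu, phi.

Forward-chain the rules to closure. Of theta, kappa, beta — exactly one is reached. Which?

beta

mu holds, so iota follows (Rule 3).
iota and phi hold, so lambda follows (Rule 5).
lambda holds, so epsilon follows (Rule 1).
epsilon and lambda hold, so beta follows (Rule 8).
kappa would need theta and iota (Rule 6), but theta is never established. theta would need beta, phi, and kappa (Rule 4), but kappa is never established.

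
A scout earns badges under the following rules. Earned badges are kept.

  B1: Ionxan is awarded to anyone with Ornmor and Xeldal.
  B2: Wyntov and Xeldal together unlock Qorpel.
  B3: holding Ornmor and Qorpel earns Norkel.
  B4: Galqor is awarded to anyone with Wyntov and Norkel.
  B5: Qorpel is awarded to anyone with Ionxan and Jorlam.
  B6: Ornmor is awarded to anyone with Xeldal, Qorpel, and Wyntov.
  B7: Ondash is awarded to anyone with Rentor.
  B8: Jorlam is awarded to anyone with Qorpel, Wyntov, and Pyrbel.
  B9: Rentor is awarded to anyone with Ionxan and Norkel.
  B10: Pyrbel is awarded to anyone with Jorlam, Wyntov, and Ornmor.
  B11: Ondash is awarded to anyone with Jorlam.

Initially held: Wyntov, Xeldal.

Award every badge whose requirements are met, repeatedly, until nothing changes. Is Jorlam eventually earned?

Jorlam would need Qorpel, Wyntov, and Pyrbel (B8), but Pyrbel is never earned.

No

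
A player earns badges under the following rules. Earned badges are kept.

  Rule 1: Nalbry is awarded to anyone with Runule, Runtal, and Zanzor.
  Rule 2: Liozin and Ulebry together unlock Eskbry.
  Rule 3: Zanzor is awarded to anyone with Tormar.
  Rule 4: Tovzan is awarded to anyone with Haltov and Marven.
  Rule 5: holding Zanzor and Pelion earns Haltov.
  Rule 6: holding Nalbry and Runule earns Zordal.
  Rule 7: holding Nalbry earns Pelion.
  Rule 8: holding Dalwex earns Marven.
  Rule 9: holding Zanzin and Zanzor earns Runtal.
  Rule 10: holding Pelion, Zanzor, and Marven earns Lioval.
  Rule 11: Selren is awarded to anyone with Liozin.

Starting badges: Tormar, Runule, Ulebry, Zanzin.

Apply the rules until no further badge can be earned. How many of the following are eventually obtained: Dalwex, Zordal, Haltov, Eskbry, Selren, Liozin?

2

With Tormar, Zanzor is earned (Rule 3).
With Zanzin and Zanzor, Runtal is earned (Rule 9).
With Runule, Runtal, and Zanzor, Nalbry is earned (Rule 1).
With Nalbry, Pelion is earned (Rule 7).
With Nalbry and Runule, Zordal is earned (Rule 6).
With Zanzor and Pelion, Haltov is earned (Rule 5).
No rule produces Dalwex, and it is not given.
Zordal: reached.
Haltov: reached.
Eskbry would need Liozin and Ulebry (Rule 2), but Liozin is never earned.
Selren would need Liozin (Rule 11), but Liozin is never earned.
No rule produces Liozin, and it is not given.
Reached: Zordal and Haltov — 2 of the 6.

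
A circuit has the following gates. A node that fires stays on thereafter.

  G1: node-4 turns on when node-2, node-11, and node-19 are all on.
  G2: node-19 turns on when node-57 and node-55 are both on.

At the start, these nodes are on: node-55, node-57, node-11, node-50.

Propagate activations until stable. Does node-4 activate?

node-4 would need node-2, node-11, and node-19 (G1), but node-2 never turns on.

No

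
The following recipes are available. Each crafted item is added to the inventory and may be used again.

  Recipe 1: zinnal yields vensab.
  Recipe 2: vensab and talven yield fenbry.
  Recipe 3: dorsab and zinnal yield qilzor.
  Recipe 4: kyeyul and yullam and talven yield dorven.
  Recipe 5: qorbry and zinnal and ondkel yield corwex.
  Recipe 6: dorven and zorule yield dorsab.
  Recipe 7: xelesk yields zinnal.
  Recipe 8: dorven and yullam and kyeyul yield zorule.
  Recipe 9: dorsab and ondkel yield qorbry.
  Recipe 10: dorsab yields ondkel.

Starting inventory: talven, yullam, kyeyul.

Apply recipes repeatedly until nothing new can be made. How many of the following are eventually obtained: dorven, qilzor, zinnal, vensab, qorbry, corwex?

2

Using Recipe 4, kyeyul, yullam, and talven make dorven.
dorven and yullam and kyeyul → zorule (Recipe 8).
dorven and zorule → dorsab (Recipe 6).
dorsab → ondkel (Recipe 10).
dorsab and ondkel → qorbry (Recipe 9).
dorven: reached.
qilzor would need dorsab and zinnal (Recipe 3), but zinnal is never obtained.
zinnal would need xelesk (Recipe 7), but xelesk is never obtained.
vensab would need zinnal (Recipe 1), but zinnal is never obtained.
qorbry: reached.
corwex would need qorbry, zinnal, and ondkel (Recipe 5), but zinnal is never obtained.
Reached: dorven and qorbry — 2 of the 6.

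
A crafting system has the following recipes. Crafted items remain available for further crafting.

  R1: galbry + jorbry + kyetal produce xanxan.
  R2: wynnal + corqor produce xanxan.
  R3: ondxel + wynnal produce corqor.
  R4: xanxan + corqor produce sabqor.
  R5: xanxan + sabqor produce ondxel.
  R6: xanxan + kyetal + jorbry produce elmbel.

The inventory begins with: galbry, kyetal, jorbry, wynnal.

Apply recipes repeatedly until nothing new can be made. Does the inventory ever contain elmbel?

Yes

Using R1, galbry, jorbry, and kyetal make xanxan.
Using R6, xanxan, kyetal, and jorbry make elmbel.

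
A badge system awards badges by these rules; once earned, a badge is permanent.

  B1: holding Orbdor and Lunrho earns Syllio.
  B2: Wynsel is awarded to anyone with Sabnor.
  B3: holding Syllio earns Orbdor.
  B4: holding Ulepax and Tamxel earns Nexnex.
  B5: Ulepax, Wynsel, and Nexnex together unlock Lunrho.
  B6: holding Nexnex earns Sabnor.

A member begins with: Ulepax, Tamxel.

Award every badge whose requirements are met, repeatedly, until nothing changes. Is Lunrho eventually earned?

With Ulepax and Tamxel, Nexnex is earned (B4).
With Nexnex, Sabnor is earned (B6).
With Sabnor, Wynsel is earned (B2).
With Ulepax, Wynsel, and Nexnex, Lunrho is earned (B5).

Yes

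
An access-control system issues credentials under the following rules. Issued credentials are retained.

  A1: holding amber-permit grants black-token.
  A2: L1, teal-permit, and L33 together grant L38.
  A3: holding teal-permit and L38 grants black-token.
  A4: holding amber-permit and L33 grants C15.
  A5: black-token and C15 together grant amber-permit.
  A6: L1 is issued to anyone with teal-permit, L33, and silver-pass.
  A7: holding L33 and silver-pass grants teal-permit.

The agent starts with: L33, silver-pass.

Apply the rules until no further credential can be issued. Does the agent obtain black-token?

Holding L33 and silver-pass grants teal-permit (A7).
Holding teal-permit, L33, and silver-pass grants L1 (A6).
Holding L1, teal-permit, and L33 grants L38 (A2).
Holding teal-permit and L38 grants black-token (A3).

Yes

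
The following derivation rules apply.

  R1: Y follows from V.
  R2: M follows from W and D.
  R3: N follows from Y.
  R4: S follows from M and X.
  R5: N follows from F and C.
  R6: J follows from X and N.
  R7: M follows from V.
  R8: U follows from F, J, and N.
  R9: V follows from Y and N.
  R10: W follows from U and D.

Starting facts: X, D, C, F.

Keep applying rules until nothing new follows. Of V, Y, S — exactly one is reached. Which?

S

F and C hold, so N follows (R5).
From X and N, R6 gives J.
From F, J, and N, R8 gives U.
From U and D, R10 gives W.
W and D hold, so M follows (R2).
M and X hold, so S follows (R4).
V would need Y and N (R9), but Y is never established. Y would need V (R1), but V is never established.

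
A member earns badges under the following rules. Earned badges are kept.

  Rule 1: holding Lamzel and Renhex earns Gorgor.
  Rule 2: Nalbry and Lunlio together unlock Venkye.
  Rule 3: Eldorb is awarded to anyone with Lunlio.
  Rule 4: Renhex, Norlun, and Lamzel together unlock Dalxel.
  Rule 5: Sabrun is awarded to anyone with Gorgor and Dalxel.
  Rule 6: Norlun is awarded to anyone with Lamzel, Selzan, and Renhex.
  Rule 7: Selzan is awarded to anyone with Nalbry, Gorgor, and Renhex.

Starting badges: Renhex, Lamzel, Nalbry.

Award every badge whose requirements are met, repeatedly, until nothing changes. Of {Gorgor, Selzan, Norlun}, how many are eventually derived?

3

With Lamzel and Renhex, Gorgor is earned (Rule 1).
With Nalbry, Gorgor, and Renhex, Selzan is earned (Rule 7).
With Lamzel, Selzan, and Renhex, Norlun is earned (Rule 6).
Gorgor: reached.
Selzan: reached.
Norlun: reached.
All 3 are reached.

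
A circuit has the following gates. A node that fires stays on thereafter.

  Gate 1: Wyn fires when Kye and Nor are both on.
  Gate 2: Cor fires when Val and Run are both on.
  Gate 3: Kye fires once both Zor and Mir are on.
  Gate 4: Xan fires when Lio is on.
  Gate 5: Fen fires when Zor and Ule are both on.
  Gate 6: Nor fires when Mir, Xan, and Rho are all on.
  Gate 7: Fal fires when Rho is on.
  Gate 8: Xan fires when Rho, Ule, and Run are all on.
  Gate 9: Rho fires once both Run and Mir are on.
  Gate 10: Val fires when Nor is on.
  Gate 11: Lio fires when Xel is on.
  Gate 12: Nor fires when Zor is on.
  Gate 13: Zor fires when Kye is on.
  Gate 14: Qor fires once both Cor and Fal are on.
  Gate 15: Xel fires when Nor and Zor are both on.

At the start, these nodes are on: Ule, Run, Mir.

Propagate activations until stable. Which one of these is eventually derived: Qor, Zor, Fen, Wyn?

Qor

Run and Mir are on, so Rho fires (Gate 9).
Rho, Ule, and Run are on, so Xan fires (Gate 8).
Rho is on, so Fal fires (Gate 7).
Gate 6: Mir, Xan, and Rho on → Nor on.
Gate 10: Nor on → Val on.
Gate 2: Val and Run on → Cor on.
Cor and Fal are on, so Qor fires (Gate 14).
Wyn would need Kye and Nor (Gate 1), but Kye never turns on. Zor would need Kye (Gate 13), but Kye never turns on. Fen would need Zor and Ule (Gate 5), but Zor never turns on.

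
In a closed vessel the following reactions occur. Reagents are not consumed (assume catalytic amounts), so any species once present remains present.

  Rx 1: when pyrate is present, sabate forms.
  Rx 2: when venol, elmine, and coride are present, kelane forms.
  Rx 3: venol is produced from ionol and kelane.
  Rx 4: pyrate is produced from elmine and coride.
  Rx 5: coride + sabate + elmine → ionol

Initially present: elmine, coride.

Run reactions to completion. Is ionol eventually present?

elmine and coride present → pyrate forms (Rx 4).
pyrate present → sabate forms (Rx 1).
coride, sabate, and elmine present → ionol forms (Rx 5).

Yes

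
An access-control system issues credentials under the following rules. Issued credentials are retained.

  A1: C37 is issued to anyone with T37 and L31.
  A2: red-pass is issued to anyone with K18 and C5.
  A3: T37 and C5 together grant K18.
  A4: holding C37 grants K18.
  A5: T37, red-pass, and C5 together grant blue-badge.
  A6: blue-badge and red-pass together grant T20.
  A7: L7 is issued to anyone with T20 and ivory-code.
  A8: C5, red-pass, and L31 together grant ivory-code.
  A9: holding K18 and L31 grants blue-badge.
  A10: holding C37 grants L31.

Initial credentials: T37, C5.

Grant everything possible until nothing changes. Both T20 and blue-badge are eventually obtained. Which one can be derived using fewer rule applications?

blue-badge: Holding T37 and C5 grants K18 (A3). Holding K18 and C5 grants red-pass (A2). Holding T37, red-pass, and C5 grants blue-badge (A5). [3 rule applications]
T20: Holding T37 and C5 grants K18 (A3). Holding K18 and C5 grants red-pass (A2). Holding T37, red-pass, and C5 grants blue-badge (A5). Holding blue-badge and red-pass grants T20 (A6). [4 rule applications]
blue-badge needs fewer.

blue-badge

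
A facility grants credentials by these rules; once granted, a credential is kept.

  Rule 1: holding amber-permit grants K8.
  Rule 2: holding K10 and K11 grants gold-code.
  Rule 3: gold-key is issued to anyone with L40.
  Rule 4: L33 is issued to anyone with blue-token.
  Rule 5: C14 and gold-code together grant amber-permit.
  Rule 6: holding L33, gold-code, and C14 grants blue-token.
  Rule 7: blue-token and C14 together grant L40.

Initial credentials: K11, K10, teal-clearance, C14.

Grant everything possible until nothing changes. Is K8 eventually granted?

Yes

Holding K10 and K11 grants gold-code (Rule 2).
Holding C14 and gold-code grants amber-permit (Rule 5).
Holding amber-permit grants K8 (Rule 1).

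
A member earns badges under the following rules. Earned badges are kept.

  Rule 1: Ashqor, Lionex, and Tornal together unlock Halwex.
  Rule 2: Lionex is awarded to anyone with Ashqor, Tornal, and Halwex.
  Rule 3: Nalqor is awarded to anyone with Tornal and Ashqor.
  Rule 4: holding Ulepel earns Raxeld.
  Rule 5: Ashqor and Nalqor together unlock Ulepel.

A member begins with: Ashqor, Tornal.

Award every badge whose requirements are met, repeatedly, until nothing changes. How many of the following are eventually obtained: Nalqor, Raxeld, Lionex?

With Tornal and Ashqor, Nalqor is earned (Rule 3).
With Ashqor and Nalqor, Ulepel is earned (Rule 5).
With Ulepel, Raxeld is earned (Rule 4).
Nalqor: reached.
Raxeld: reached.
Lionex would need Ashqor, Tornal, and Halwex (Rule 2), but Halwex is never earned.
Reached: Nalqor and Raxeld — 2 of the 3.

2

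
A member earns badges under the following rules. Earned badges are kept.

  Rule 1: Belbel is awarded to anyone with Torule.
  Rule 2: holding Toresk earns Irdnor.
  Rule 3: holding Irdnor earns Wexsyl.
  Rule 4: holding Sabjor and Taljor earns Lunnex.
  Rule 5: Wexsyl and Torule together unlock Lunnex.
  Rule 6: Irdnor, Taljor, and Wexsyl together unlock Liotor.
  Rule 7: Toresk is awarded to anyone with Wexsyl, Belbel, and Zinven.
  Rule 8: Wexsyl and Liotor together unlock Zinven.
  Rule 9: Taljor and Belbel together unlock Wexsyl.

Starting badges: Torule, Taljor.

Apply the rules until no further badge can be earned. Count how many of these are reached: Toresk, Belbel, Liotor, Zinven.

1

With Torule, Belbel is earned (Rule 1).
Toresk would need Wexsyl, Belbel, and Zinven (Rule 7), but Zinven is never earned.
Belbel: reached.
Liotor would need Irdnor, Taljor, and Wexsyl (Rule 6), but Irdnor is never earned.
Zinven would need Wexsyl and Liotor (Rule 8), but Liotor is never earned.
Reached: Belbel — 1 of the 4.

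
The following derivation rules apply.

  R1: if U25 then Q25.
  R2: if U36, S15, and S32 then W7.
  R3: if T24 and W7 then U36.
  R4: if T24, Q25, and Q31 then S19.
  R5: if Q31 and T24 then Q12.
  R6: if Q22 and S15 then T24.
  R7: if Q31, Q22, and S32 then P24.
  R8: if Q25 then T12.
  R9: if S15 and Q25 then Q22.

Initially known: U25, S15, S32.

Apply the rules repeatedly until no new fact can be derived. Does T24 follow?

Yes

From U25, R1 gives Q25.
From S15 and Q25, R9 gives Q22.
Q22 and S15 hold, so T24 follows (R6).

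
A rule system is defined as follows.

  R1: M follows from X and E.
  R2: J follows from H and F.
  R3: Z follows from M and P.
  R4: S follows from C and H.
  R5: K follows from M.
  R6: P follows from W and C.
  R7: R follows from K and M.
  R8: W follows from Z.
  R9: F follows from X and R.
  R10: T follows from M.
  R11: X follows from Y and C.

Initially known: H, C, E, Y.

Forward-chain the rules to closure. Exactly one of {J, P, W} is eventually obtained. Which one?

Y and C hold, so X follows (R11).
From X and E, R1 gives M.
From M, R5 gives K.
From K and M, R7 gives R.
From X and R, R9 gives F.
From H and F, R2 gives J.
P would need W and C (R6), but W is never established. W would need Z (R8), but Z is never established.

J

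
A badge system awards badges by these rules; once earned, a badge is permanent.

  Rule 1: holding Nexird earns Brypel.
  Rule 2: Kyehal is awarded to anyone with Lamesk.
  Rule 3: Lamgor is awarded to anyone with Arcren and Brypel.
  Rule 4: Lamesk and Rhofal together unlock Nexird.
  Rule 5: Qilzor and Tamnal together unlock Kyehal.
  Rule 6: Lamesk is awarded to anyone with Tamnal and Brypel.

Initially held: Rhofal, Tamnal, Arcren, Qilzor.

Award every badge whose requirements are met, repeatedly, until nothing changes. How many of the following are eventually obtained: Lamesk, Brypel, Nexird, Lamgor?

0

Lamesk would need Tamnal and Brypel (Rule 6), but Brypel is never earned.
Brypel would need Nexird (Rule 1), but Nexird is never earned.
Nexird would need Lamesk and Rhofal (Rule 4), but Lamesk is never earned.
Lamgor would need Arcren and Brypel (Rule 3), but Brypel is never earned.
None of the 4 are reached.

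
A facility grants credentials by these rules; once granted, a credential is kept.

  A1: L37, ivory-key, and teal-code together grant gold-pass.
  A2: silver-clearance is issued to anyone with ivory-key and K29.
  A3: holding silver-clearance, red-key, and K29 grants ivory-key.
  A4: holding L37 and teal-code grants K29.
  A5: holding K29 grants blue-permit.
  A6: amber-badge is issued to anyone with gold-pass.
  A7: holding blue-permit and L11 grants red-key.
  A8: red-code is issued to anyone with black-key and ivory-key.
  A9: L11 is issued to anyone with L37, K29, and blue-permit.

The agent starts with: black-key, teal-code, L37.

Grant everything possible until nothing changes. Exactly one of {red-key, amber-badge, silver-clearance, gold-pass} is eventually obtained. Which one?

red-key

Holding L37 and teal-code grants K29 (A4).
Holding K29 grants blue-permit (A5).
Holding L37, K29, and blue-permit grants L11 (A9).
Holding blue-permit and L11 grants red-key (A7).
gold-pass would need L37, ivory-key, and teal-code (A1), but ivory-key is never granted. silver-clearance would need ivory-key and K29 (A2), but ivory-key is never granted. amber-badge would need gold-pass (A6), but gold-pass is never granted.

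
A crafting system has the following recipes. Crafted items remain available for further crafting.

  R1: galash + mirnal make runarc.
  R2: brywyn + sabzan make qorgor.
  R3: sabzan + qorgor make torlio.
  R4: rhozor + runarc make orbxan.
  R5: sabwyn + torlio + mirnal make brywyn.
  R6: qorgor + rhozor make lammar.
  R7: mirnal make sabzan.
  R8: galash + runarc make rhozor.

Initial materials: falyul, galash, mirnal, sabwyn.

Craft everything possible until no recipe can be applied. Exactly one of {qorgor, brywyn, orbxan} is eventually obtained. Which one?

galash + mirnal → runarc (R1).
Using R8, galash and runarc make rhozor.
Using R4, rhozor and runarc make orbxan.
qorgor would need brywyn and sabzan (R2), but brywyn is never obtained. brywyn would need sabwyn, torlio, and mirnal (R5), but torlio is never obtained.

orbxan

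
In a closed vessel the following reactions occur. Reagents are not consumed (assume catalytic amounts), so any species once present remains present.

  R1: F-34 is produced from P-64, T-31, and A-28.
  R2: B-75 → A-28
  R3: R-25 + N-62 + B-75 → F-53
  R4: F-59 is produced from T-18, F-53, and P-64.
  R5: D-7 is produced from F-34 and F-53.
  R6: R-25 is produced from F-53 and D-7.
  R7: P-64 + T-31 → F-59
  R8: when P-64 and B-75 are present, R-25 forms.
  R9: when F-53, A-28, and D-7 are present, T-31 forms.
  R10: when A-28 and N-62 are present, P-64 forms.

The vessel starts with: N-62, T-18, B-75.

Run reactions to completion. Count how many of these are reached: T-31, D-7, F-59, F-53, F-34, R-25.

3

B-75 present → A-28 forms (R2).
A-28 and N-62 present → P-64 forms (R10).
P-64 and B-75 present → R-25 forms (R8).
R-25, N-62, and B-75 present → F-53 forms (R3).
T-18, F-53, and P-64 present → F-59 forms (R4).
T-31 would need F-53, A-28, and D-7 (R9), but D-7 never forms.
D-7 would need F-34 and F-53 (R5), but F-34 never forms.
F-59: reached.
F-53: reached.
F-34 would need P-64, T-31, and A-28 (R1), but T-31 never forms.
R-25: reached.
Reached: F-59, F-53, and R-25 — 3 of the 6.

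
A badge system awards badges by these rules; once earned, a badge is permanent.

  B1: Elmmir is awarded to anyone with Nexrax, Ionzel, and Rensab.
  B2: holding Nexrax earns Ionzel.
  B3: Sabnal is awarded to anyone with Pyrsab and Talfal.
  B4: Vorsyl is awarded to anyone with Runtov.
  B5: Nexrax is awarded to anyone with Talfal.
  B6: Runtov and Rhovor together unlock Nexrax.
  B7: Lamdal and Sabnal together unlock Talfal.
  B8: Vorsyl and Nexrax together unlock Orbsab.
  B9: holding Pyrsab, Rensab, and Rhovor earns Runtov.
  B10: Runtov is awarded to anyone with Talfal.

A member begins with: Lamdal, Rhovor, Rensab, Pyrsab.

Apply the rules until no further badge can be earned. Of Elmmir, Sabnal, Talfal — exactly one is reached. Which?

With Pyrsab, Rensab, and Rhovor, Runtov is earned (B9).
With Runtov and Rhovor, Nexrax is earned (B6).
With Nexrax, Ionzel is earned (B2).
With Nexrax, Ionzel, and Rensab, Elmmir is earned (B1).
Sabnal would need Pyrsab and Talfal (B3), but Talfal is never earned. Talfal would need Lamdal and Sabnal (B7), but Sabnal is never earned.

Elmmir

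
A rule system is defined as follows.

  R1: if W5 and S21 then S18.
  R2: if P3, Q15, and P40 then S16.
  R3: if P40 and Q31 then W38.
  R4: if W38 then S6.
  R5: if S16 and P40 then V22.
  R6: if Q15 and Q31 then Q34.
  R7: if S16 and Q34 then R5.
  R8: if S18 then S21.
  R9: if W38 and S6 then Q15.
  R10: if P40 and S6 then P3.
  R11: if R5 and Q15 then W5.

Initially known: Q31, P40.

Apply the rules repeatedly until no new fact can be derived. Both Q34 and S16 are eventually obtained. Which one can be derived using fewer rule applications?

Q34: P40 and Q31 hold, so W38 follows (R3). W38 holds, so S6 follows (R4). From W38 and S6, R9 gives Q15. From Q15 and Q31, R6 gives Q34. [4 rule applications]
S16: From P40 and Q31, R3 gives W38. W38 holds, so S6 follows (R4). From W38 and S6, R9 gives Q15. From P40 and S6, R10 gives P3. P3, Q15, and P40 hold, so S16 follows (R2). [5 rule applications]
Q34 needs fewer.

Q34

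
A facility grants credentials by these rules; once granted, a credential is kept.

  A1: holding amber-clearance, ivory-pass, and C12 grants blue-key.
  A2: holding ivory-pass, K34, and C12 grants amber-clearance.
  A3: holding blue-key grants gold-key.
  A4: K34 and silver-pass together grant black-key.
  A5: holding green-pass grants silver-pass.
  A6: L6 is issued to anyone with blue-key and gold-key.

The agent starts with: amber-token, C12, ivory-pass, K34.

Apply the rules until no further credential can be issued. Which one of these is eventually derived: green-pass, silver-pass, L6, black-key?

L6

Holding ivory-pass, K34, and C12 grants amber-clearance (A2).
Holding amber-clearance, ivory-pass, and C12 grants blue-key (A1).
Holding blue-key grants gold-key (A3).
Holding blue-key and gold-key grants L6 (A6).
black-key would need K34 and silver-pass (A4), but silver-pass is never granted. No rule produces green-pass, and it is not given. silver-pass would need green-pass (A5), but green-pass is never granted.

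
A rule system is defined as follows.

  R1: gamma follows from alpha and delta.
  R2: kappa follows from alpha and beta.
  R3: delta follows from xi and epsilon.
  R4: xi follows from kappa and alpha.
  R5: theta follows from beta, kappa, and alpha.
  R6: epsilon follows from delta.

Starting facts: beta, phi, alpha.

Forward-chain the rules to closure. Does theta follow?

From alpha and beta, R2 gives kappa.
From beta, kappa, and alpha, R5 gives theta.

Yes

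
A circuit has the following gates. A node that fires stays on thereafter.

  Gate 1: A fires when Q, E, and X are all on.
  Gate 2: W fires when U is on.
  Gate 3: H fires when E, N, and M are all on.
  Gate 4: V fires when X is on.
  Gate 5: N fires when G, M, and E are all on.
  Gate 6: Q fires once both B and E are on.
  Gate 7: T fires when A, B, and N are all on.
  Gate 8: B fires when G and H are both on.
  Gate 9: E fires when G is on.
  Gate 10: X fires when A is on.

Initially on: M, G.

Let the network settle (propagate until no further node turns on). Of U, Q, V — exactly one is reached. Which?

Q

Gate 9: G on → E on.
G, M, and E are on, so N fires (Gate 5).
Gate 3: E, N, and M on → H on.
G and H are on, so B fires (Gate 8).
B and E are on, so Q fires (Gate 6).
No rule produces U, and it is not given. V would need X (Gate 4), but X never turns on.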